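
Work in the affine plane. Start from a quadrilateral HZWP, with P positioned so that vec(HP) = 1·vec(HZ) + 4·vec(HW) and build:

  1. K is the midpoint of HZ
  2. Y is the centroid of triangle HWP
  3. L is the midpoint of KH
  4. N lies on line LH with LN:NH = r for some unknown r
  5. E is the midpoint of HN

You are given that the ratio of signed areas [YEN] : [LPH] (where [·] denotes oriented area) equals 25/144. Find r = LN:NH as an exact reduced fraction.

Set H = (0, 0), Z = (1, 0), W = (0, 1), P = (1, 4); any affine frame gives the same invariant.
1. K is the midpoint of HZ ⇒ K = (1/2, 0)
2. Y is the centroid of triangle HWP ⇒ Y = (1/3, 5/3)
3. L is the midpoint of KH ⇒ L = (1/4, 0)
4. With LN:NH = r, write λ = r/(r+1) so N = L + λ·(H−L); N is affine-linear in λ
5. E is the midpoint of HN ⇒ E is an affine combination of earlier points and hence also affine-linear in λ
Every point depending on N is an affine combination of N and λ-independent points, so each such coordinate is linear in λ; the λ² term in each signed area is a multiple of (H−L)×(H−L) = 0, so 2·[YEN] and 2·[LPH] are each linear in λ. Evaluating at λ=0 and λ=1:
  2·[YEN] = -5/24·λ + 5/24,   2·[LPH] = 1
So [YEN]:[LPH] = (-5/24·λ + 5/24) / (1). Setting this equal to 25/144:
  -5/24·λ + 5/24 = 25/144·(1)  ⇒  λ = 1/6
Then r = λ/(1−λ) = (1/6)/(5/6) = 1/5. Check: with r = 1/5, N = (5/24, 0) and [YEN]:[LPH] = 25/144 as required.

r = 1/5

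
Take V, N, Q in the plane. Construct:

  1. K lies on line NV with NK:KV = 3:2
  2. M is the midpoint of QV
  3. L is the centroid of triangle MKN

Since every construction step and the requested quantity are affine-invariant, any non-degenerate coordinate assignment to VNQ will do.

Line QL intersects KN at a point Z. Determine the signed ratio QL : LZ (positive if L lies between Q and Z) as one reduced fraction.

Work in coordinates with V = (0, 0), N = (1, 0), Q = (0, 1).
1. K lies on line NV with NK:KV = 3:2 ⇒ K = (2/5, 0)
2. M is the midpoint of QV ⇒ M = (0, 1/2)
3. L is the centroid of triangle MKN ⇒ L = (7/15, 1/6)
line QL meets KN at Z = (14/25, 0)
L = Q + t·(Z−Q) with t = 5/6, so QL:LZ = 5/6:1/6

QL:LZ = 5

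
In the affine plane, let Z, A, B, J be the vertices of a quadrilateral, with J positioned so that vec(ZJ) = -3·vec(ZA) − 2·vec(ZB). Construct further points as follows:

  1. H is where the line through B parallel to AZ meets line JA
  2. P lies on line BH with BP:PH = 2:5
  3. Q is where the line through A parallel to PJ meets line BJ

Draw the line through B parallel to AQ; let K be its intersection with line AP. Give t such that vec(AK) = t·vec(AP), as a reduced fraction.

t = 8/5

Work in coordinates with Z = (0, 0), A = (1, 0), B = (0, 1), J = (-3, -2).
1. H is where the line through B parallel to AZ meets line JA ⇒ H = (3, 1)
2. P lies on line BH with BP:PH = 2:5 ⇒ P = (6/7, 1)
3. Q is where the line through A parallel to PJ meets line BJ ⇒ Q = (-8, -7)
through B parallel to AQ: direction (-9, -7); meets AP at K = (27/35, 8/5)
K = A + t·(P−A) with t = 8/5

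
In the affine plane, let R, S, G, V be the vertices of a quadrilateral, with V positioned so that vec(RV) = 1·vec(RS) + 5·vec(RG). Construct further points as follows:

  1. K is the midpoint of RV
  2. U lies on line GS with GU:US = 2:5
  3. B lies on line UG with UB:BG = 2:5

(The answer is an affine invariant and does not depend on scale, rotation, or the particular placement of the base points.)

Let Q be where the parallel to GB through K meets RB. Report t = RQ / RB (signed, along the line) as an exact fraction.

Set R = (0, 0), S = (1, 0), G = (0, 1), V = (1, 5); any affine frame gives the same invariant.
1. K is the midpoint of RV ⇒ K = (1/2, 5/2)
2. U lies on line GS with GU:US = 2:5 ⇒ U = (2/7, 5/7)
3. B lies on line UG with UB:BG = 2:5 ⇒ B = (10/49, 39/49)
through K parallel to GB: direction (10/49, -10/49); meets RB at Q = (30/49, 117/49)
Q = R + t·(B−R) with t = 3

t = 3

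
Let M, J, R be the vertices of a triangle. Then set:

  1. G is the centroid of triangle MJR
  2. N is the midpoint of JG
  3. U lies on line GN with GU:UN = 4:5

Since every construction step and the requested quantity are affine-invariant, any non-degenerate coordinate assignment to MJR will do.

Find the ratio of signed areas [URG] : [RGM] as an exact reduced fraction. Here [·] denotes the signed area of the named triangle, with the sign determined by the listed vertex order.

Choose coordinates M = (0, 0), J = (1, 0), R = (0, 1).
1. G is the centroid of triangle MJR ⇒ G = (1/3, 1/3)
2. N is the midpoint of JG ⇒ N = (2/3, 1/6)
3. U lies on line GN with GU:UN = 4:5 ⇒ U = (13/27, 7/27)
2·[URG] = 2/27, 2·[RGM] = -1/3
[URG]:[RGM] = 2/27:-1/3 = -2/9

[URG]:[RGM] = -2/9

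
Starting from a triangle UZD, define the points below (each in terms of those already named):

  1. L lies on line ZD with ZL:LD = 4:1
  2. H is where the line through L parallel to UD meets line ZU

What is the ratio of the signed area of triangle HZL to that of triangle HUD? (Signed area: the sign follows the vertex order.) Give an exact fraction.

Assign U = (0, 0), Z = (1, 0), D = (0, 1) — the answer is frame-independent, so this choice is without loss of generality.
1. L lies on line ZD with ZL:LD = 4:1 ⇒ L = (1/5, 4/5)
2. H is where the line through L parallel to UD meets line ZU ⇒ H = (1/5, 0)
2·[HZL] = 16/25, 2·[HUD] = -1/5
[HZL]:[HUD] = 16/25:-1/5 = -16/5

[HZL]:[HUD] = -16/5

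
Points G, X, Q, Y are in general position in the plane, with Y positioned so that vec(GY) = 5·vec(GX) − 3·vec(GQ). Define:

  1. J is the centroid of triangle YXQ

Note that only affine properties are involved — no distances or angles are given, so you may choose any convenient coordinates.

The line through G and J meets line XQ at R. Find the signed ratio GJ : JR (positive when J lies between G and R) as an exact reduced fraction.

GJ:JR = -4

Choose coordinates G = (0, 0), X = (1, 0), Q = (0, 1), Y = (5, -3).
1. J is the centroid of triangle YXQ ⇒ J = (2, -2/3)
line GJ meets XQ at R = (3/2, -1/2)
J = G + t·(R−G) with t = 4/3, so GJ:JR = 4/3:-1/3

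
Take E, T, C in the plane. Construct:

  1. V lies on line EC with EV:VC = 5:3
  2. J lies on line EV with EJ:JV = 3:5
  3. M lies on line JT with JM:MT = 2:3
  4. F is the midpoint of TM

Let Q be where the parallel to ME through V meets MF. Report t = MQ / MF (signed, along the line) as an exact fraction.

Choose coordinates E = (0, 0), T = (1, 0), C = (0, 1).
1. V lies on line EC with EV:VC = 5:3 ⇒ V = (0, 5/8)
2. J lies on line EV with EJ:JV = 3:5 ⇒ J = (0, 15/64)
3. M lies on line JT with JM:MT = 2:3 ⇒ M = (2/5, 9/64)
4. F is the midpoint of TM ⇒ F = (7/10, 9/128)
through V parallel to ME: direction (-2/5, -9/64); meets MF at Q = (-2/3, 25/64)
Q = M + t·(F−M) with t = -32/9

t = -32/9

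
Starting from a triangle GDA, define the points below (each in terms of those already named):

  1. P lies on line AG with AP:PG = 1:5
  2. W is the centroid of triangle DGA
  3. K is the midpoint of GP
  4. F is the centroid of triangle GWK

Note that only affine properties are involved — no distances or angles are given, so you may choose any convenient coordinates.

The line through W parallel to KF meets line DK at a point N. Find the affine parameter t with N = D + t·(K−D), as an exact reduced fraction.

t = 8/13

Work in coordinates with G = (0, 0), D = (1, 0), A = (0, 1).
1. P lies on line AG with AP:PG = 1:5 ⇒ P = (0, 5/6)
2. W is the centroid of triangle DGA ⇒ W = (1/3, 1/3)
3. K is the midpoint of GP ⇒ K = (0, 5/12)
4. F is the centroid of triangle GWK ⇒ F = (1/9, 1/4)
through W parallel to KF: direction (1/9, -1/6); meets DK at N = (5/13, 10/39)
N = D + t·(K−D) with t = 8/13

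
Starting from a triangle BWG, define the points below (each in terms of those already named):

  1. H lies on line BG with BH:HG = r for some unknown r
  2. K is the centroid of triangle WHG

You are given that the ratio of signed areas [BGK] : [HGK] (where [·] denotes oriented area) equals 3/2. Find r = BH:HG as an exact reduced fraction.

r = 1/2

Work in coordinates with B = (0, 0), W = (1, 0), G = (0, 1).
1. With BH:HG = r, write λ = r/(r+1) so H = B + λ·(G−B); H is affine-linear in λ
2. K is the centroid of triangle WHG ⇒ K is an affine combination of earlier points and hence also affine-linear in λ
Every point depending on H is an affine combination of H and λ-independent points, so each such coordinate is linear in λ; the λ² term in each signed area is a multiple of (G−B)×(G−B) = 0, so 2·[BGK] and 2·[HGK] are each linear in λ. Evaluating at λ=0 and λ=1:
  2·[BGK] = -1/3,   2·[HGK] = 1/3·λ − 1/3
So [BGK]:[HGK] = (-1/3) / (1/3·λ − 1/3). Setting this equal to 3/2:
  -1/3 = 3/2·(1/3·λ − 1/3)  ⇒  λ = 1/3
Then r = λ/(1−λ) = (1/3)/(2/3) = 1/2. Check: with r = 1/2, H = (0, 1/3) and [BGK]:[HGK] = 3/2 as required.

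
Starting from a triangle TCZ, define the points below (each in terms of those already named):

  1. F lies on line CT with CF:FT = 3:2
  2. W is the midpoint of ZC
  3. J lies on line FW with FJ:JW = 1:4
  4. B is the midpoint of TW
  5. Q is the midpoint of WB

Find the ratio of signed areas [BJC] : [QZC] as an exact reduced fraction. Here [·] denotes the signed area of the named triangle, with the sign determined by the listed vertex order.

[BJC]:[QZC] = -7/25

Choose coordinates T = (0, 0), C = (1, 0), Z = (0, 1).
1. F lies on line CT with CF:FT = 3:2 ⇒ F = (2/5, 0)
2. W is the midpoint of ZC ⇒ W = (1/2, 1/2)
3. J lies on line FW with FJ:JW = 1:4 ⇒ J = (21/50, 1/10)
4. B is the midpoint of TW ⇒ B = (1/4, 1/4)
5. Q is the midpoint of WB ⇒ Q = (3/8, 3/8)
2·[BJC] = 7/100, 2·[QZC] = -1/4
[BJC]:[QZC] = 7/100:-1/4 = -7/25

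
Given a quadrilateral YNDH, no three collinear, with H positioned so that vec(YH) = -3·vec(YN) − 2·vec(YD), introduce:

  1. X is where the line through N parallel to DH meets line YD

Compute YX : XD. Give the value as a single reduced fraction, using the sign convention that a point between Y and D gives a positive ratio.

Choose coordinates Y = (0, 0), N = (1, 0), D = (0, 1), H = (-3, -2).
1. X is where the line through N parallel to DH meets line YD ⇒ X = (0, -1)
X = Y + t·(D−Y) with t = -1, so YX:XD = t:(1−t) = -1:2

YX:XD = -1/2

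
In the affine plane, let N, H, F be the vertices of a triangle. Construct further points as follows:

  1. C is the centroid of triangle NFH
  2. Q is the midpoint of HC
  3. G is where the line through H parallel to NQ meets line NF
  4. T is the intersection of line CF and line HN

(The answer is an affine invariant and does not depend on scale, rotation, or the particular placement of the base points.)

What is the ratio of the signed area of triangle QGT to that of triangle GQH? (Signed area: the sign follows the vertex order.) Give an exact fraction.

Assign N = (0, 0), H = (1, 0), F = (0, 1) — the answer is frame-independent, so this choice is without loss of generality.
1. C is the centroid of triangle NFH ⇒ C = (1/3, 1/3)
2. Q is the midpoint of HC ⇒ Q = (2/3, 1/6)
3. G is where the line through H parallel to NQ meets line NF ⇒ G = (0, -1/4)
4. T is the intersection of line CF and line HN ⇒ T = (1/2, 0)
2·[QGT] = 1/24, 2·[GQH] = -1/4
[QGT]:[GQH] = 1/24:-1/4 = -1/6

[QGT]:[GQH] = -1/6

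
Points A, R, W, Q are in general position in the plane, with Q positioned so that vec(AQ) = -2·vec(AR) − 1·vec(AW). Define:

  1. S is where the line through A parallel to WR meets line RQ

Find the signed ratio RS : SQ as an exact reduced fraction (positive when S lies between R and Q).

RS:SQ = 1/3

Choose coordinates A = (0, 0), R = (1, 0), W = (0, 1), Q = (-2, -1).
1. S is where the line through A parallel to WR meets line RQ ⇒ S = (1/4, -1/4)
S = R + t·(Q−R) with t = 1/4, so RS:SQ = t:(1−t) = 1/4:3/4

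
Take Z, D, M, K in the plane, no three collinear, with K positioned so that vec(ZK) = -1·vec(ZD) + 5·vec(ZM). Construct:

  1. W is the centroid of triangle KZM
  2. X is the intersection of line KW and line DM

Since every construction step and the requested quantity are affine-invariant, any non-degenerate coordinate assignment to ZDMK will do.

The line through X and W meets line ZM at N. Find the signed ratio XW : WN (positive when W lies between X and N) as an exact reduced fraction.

Choose coordinates Z = (0, 0), D = (1, 0), M = (0, 1), K = (-1, 5).
1. W is the centroid of triangle KZM ⇒ W = (-1/3, 2)
2. X is the intersection of line KW and line DM ⇒ X = (-1/7, 8/7)
line XW meets ZM at N = (0, 1/2)
W = X + t·(N−X) with t = -4/3, so XW:WN = -4/3:7/3

XW:WN = -4/7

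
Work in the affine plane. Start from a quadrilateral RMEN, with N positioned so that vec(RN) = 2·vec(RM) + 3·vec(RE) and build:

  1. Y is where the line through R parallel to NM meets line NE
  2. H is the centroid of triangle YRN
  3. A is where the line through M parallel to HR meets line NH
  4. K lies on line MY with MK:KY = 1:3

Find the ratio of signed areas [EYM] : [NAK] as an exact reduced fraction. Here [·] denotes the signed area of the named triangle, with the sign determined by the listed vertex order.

[EYM]:[NAK] = 4/11

Choose coordinates R = (0, 0), M = (1, 0), E = (0, 1), N = (2, 3).
1. Y is where the line through R parallel to NM meets line NE ⇒ Y = (1/2, 3/2)
2. H is the centroid of triangle YRN ⇒ H = (5/6, 3/2)
3. A is where the line through M parallel to HR meets line NH ⇒ A = (13/3, 6)
4. K lies on line MY with MK:KY = 1:3 ⇒ K = (7/8, 3/8)
2·[EYM] = -1, 2·[NAK] = -11/4
[EYM]:[NAK] = -1:-11/4 = 4/11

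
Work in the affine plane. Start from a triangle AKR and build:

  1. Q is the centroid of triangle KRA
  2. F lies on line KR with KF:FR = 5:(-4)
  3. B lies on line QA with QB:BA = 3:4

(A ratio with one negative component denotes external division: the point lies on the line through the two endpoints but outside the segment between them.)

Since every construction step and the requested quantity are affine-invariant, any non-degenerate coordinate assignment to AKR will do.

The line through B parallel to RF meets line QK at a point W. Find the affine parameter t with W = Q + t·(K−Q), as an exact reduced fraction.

Work in coordinates with A = (0, 0), K = (1, 0), R = (0, 1).
1. Q is the centroid of triangle KRA ⇒ Q = (1/3, 1/3)
2. F lies on line KR with KF:FR = 5:(-4) ⇒ F = (-4, 5)
3. B lies on line QA with QB:BA = 3:4 ⇒ B = (4/21, 4/21)
through B parallel to RF: direction (-4, 4); meets QK at W = (-5/21, 13/21)
W = Q + t·(K−Q) with t = -6/7

t = -6/7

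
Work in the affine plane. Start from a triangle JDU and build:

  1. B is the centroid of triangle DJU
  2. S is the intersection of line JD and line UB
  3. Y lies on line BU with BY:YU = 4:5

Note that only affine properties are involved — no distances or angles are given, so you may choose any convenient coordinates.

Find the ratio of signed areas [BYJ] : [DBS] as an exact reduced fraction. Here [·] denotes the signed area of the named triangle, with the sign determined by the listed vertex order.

[BYJ]:[DBS] = 8/9

Choose coordinates J = (0, 0), D = (1, 0), U = (0, 1).
1. B is the centroid of triangle DJU ⇒ B = (1/3, 1/3)
2. S is the intersection of line JD and line UB ⇒ S = (1/2, 0)
3. Y lies on line BU with BY:YU = 4:5 ⇒ Y = (5/27, 17/27)
2·[BYJ] = 4/27, 2·[DBS] = 1/6
[BYJ]:[DBS] = 4/27:1/6 = 8/9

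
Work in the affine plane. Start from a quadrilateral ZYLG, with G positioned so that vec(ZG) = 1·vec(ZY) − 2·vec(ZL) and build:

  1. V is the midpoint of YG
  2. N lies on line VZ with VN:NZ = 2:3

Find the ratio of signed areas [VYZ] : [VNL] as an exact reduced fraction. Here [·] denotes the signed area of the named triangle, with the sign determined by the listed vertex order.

[VYZ]:[VNL] = -5/2

Choose coordinates Z = (0, 0), Y = (1, 0), L = (0, 1), G = (1, -2).
1. V is the midpoint of YG ⇒ V = (1, -1)
2. N lies on line VZ with VN:NZ = 2:3 ⇒ N = (3/5, -3/5)
2·[VYZ] = 1, 2·[VNL] = -2/5
[VYZ]:[VNL] = 1:-2/5 = -5/2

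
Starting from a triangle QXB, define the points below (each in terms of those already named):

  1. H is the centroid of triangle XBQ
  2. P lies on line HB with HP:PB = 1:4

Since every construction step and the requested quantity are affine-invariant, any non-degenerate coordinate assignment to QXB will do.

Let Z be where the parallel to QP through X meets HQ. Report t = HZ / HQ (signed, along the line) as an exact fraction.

Work in coordinates with Q = (0, 0), X = (1, 0), B = (0, 1).
1. H is the centroid of triangle XBQ ⇒ H = (1/3, 1/3)
2. P lies on line HB with HP:PB = 1:4 ⇒ P = (4/15, 7/15)
through X parallel to QP: direction (4/15, 7/15); meets HQ at Z = (7/3, 7/3)
Z = H + t·(Q−H) with t = -6

t = -6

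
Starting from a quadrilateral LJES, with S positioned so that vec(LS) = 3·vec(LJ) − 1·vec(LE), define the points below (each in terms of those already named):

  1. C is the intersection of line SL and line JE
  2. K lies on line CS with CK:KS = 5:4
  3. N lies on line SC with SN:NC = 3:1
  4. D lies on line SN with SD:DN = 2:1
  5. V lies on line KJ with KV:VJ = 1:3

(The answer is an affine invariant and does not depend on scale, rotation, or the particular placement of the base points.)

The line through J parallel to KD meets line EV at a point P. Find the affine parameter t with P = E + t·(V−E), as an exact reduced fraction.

Work in coordinates with L = (0, 0), J = (1, 0), E = (0, 1), S = (3, -1).
1. C is the intersection of line SL and line JE ⇒ C = (3/2, -1/2)
2. K lies on line CS with CK:KS = 5:4 ⇒ K = (7/3, -7/9)
3. N lies on line SC with SN:NC = 3:1 ⇒ N = (15/8, -5/8)
4. D lies on line SN with SD:DN = 2:1 ⇒ D = (9/4, -3/4)
5. V lies on line KJ with KV:VJ = 1:3 ⇒ V = (2, -7/12)
through J parallel to KD: direction (-1/12, 1/36); meets EV at P = (16/11, -5/33)
P = E + t·(V−E) with t = 8/11

t = 8/11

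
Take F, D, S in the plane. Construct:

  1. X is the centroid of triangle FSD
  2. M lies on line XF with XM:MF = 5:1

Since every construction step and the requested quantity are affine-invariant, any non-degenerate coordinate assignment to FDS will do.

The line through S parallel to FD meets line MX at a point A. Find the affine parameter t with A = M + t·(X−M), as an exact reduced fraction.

Choose coordinates F = (0, 0), D = (1, 0), S = (0, 1).
1. X is the centroid of triangle FSD ⇒ X = (1/3, 1/3)
2. M lies on line XF with XM:MF = 5:1 ⇒ M = (1/18, 1/18)
through S parallel to FD: direction (1, 0); meets MX at A = (1, 1)
A = M + t·(X−M) with t = 17/5

t = 17/5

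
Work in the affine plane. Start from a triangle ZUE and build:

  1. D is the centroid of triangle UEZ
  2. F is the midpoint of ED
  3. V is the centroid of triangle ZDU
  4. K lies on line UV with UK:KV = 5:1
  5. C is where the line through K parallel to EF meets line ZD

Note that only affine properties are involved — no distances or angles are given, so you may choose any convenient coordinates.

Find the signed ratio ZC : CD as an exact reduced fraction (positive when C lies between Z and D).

Choose coordinates Z = (0, 0), U = (1, 0), E = (0, 1).
1. D is the centroid of triangle UEZ ⇒ D = (1/3, 1/3)
2. F is the midpoint of ED ⇒ F = (1/6, 2/3)
3. V is the centroid of triangle ZDU ⇒ V = (4/9, 1/9)
4. K lies on line UV with UK:KV = 5:1 ⇒ K = (29/54, 5/54)
5. C is where the line through K parallel to EF meets line ZD ⇒ C = (7/18, 7/18)
C = Z + t·(D−Z) with t = 7/6, so ZC:CD = t:(1−t) = 7/6:-1/6

ZC:CD = -7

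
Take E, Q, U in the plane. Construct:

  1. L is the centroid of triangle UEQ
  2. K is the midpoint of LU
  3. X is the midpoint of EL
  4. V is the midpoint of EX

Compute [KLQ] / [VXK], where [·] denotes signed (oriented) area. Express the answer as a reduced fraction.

[KLQ]:[VXK] = 4

Assign E = (0, 0), Q = (1, 0), U = (0, 1) — the answer is frame-independent, so this choice is without loss of generality.
1. L is the centroid of triangle UEQ ⇒ L = (1/3, 1/3)
2. K is the midpoint of LU ⇒ K = (1/6, 2/3)
3. X is the midpoint of EL ⇒ X = (1/6, 1/6)
4. V is the midpoint of EX ⇒ V = (1/12, 1/12)
2·[KLQ] = 1/6, 2·[VXK] = 1/24
[KLQ]:[VXK] = 1/6:1/24 = 4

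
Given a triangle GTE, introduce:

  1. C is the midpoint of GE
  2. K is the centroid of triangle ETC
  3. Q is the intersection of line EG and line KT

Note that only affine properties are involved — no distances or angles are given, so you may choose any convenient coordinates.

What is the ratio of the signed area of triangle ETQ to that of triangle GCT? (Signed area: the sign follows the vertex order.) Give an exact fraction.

Work in coordinates with G = (0, 0), T = (1, 0), E = (0, 1).
1. C is the midpoint of GE ⇒ C = (0, 1/2)
2. K is the centroid of triangle ETC ⇒ K = (1/3, 1/2)
3. Q is the intersection of line EG and line KT ⇒ Q = (0, 3/4)
2·[ETQ] = -1/4, 2·[GCT] = -1/2
[ETQ]:[GCT] = -1/4:-1/2 = 1/2

[ETQ]:[GCT] = 1/2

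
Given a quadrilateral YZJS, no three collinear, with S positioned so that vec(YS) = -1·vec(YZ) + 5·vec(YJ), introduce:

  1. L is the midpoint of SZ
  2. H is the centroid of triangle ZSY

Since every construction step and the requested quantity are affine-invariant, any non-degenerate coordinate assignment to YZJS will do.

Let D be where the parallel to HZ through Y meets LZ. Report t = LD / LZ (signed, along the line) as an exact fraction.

t = 3

Work in coordinates with Y = (0, 0), Z = (1, 0), J = (0, 1), S = (-1, 5).
1. L is the midpoint of SZ ⇒ L = (0, 5/2)
2. H is the centroid of triangle ZSY ⇒ H = (0, 5/3)
through Y parallel to HZ: direction (1, -5/3); meets LZ at D = (3, -5)
D = L + t·(Z−L) with t = 3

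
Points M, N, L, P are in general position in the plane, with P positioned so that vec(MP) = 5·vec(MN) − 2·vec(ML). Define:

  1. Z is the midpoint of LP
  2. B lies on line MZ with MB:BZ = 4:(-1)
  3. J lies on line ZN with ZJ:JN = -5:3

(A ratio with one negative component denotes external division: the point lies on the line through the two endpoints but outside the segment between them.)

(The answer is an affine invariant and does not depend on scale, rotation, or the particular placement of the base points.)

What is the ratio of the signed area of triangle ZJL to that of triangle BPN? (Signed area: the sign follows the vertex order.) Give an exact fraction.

Work in coordinates with M = (0, 0), N = (1, 0), L = (0, 1), P = (5, -2).
1. Z is the midpoint of LP ⇒ Z = (5/2, -1/2)
2. B lies on line MZ with MB:BZ = 4:(-1) ⇒ B = (10/3, -2/3)
3. J lies on line ZN with ZJ:JN = -5:3 ⇒ J = (-5/4, 3/4)
2·[ZJL] = -5/2, 2·[BPN] = -2
[ZJL]:[BPN] = -5/2:-2 = 5/4

[ZJL]:[BPN] = 5/4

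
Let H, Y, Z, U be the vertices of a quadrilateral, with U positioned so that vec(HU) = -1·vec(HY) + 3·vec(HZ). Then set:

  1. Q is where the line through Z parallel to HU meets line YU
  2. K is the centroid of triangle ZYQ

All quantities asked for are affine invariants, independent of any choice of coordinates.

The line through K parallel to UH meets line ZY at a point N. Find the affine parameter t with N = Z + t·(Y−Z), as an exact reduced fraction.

Assign H = (0, 0), Y = (1, 0), Z = (0, 1), U = (-1, 3) — the answer is frame-independent, so this choice is without loss of generality.
1. Q is where the line through Z parallel to HU meets line YU ⇒ Q = (-1/3, 2)
2. K is the centroid of triangle ZYQ ⇒ K = (2/9, 1)
through K parallel to UH: direction (1, -3); meets ZY at N = (1/3, 2/3)
N = Z + t·(Y−Z) with t = 1/3

t = 1/3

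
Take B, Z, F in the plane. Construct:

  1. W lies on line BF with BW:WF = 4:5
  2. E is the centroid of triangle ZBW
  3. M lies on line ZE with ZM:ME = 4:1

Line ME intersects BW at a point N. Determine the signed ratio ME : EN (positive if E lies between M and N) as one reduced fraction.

Work in coordinates with B = (0, 0), Z = (1, 0), F = (0, 1).
1. W lies on line BF with BW:WF = 4:5 ⇒ W = (0, 4/9)
2. E is the centroid of triangle ZBW ⇒ E = (1/3, 4/27)
3. M lies on line ZE with ZM:ME = 4:1 ⇒ M = (7/15, 16/135)
line ME meets BW at N = (0, 2/9)
E = M + t·(N−M) with t = 2/7, so ME:EN = 2/7:5/7

ME:EN = 2/5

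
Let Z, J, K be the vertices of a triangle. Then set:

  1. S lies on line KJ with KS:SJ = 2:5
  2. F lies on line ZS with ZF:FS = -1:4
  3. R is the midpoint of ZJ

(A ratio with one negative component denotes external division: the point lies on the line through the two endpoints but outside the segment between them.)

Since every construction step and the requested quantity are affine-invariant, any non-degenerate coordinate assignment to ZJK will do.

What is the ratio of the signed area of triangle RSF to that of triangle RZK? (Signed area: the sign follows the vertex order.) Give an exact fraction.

[RSF]:[RZK] = -20/21

Assign Z = (0, 0), J = (1, 0), K = (0, 1) — the answer is frame-independent, so this choice is without loss of generality.
1. S lies on line KJ with KS:SJ = 2:5 ⇒ S = (2/7, 5/7)
2. F lies on line ZS with ZF:FS = -1:4 ⇒ F = (-2/21, -5/21)
3. R is the midpoint of ZJ ⇒ R = (1/2, 0)
2·[RSF] = 10/21, 2·[RZK] = -1/2
[RSF]:[RZK] = 10/21:-1/2 = -20/21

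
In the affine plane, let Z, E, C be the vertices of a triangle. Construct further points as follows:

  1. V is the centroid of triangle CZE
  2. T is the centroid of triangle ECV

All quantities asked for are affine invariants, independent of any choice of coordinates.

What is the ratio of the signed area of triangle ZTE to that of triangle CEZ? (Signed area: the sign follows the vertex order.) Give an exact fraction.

Set Z = (0, 0), E = (1, 0), C = (0, 1); any affine frame gives the same invariant.
1. V is the centroid of triangle CZE ⇒ V = (1/3, 1/3)
2. T is the centroid of triangle ECV ⇒ T = (4/9, 4/9)
2·[ZTE] = -4/9, 2·[CEZ] = -1
[ZTE]:[CEZ] = -4/9:-1 = 4/9

[ZTE]:[CEZ] = 4/9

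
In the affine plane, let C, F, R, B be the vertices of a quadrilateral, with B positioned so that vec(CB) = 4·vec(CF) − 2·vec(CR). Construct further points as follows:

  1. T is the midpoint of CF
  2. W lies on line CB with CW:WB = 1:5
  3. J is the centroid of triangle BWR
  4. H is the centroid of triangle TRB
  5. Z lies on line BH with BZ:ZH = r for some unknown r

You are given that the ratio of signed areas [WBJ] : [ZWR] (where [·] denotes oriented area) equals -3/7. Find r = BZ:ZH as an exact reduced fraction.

r = 1/2

Work in coordinates with C = (0, 0), F = (1, 0), R = (0, 1), B = (4, -2).
1. T is the midpoint of CF ⇒ T = (1/2, 0)
2. W lies on line CB with CW:WB = 1:5 ⇒ W = (2/3, -1/3)
3. J is the centroid of triangle BWR ⇒ J = (14/9, -4/9)
4. H is the centroid of triangle TRB ⇒ H = (3/2, -1/3)
5. With BZ:ZH = r, write λ = r/(r+1) so Z = B + λ·(H−B); Z is affine-linear in λ
Every point depending on Z is an affine combination of Z and λ-independent points, so each such coordinate is linear in λ; the λ² term in each signed area is a multiple of (H−B)×(H−B) = 0, so 2·[WBJ] and 2·[ZWR] are each linear in λ. Evaluating at λ=0 and λ=1:
  2·[WBJ] = 10/9,   2·[ZWR] = 20/9·λ − 10/3
So [WBJ]:[ZWR] = (10/9) / (20/9·λ − 10/3). Setting this equal to -3/7:
  10/9 = -3/7·(20/9·λ − 10/3)  ⇒  λ = 1/3
Then r = λ/(1−λ) = (1/3)/(2/3) = 1/2. Check: with r = 1/2, Z = (19/6, -13/9) and [WBJ]:[ZWR] = -3/7 as required.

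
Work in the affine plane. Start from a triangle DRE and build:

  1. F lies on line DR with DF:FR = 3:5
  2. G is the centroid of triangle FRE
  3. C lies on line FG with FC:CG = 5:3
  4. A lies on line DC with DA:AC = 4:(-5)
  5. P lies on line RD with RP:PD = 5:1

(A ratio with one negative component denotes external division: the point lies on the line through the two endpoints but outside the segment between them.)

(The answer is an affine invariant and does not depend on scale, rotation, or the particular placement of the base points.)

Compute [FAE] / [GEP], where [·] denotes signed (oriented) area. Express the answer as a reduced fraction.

[FAE]:[GEP] = -69/10

Work in coordinates with D = (0, 0), R = (1, 0), E = (0, 1).
1. F lies on line DR with DF:FR = 3:5 ⇒ F = (3/8, 0)
2. G is the centroid of triangle FRE ⇒ G = (11/24, 1/3)
3. C lies on line FG with FC:CG = 5:3 ⇒ C = (41/96, 5/24)
4. A lies on line DC with DA:AC = 4:(-5) ⇒ A = (-41/24, -5/6)
5. P lies on line RD with RP:PD = 5:1 ⇒ P = (1/6, 0)
2·[FAE] = -115/48, 2·[GEP] = 25/72
[FAE]:[GEP] = -115/48:25/72 = -69/10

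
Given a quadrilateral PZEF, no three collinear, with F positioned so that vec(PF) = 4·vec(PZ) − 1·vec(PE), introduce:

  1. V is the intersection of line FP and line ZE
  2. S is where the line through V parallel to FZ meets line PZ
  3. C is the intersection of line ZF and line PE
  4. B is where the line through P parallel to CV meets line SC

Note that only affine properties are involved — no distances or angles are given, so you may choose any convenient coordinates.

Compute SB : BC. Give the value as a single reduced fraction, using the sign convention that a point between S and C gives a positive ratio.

Assign P = (0, 0), Z = (1, 0), E = (0, 1), F = (4, -1) — the answer is frame-independent, so this choice is without loss of generality.
1. V is the intersection of line FP and line ZE ⇒ V = (4/3, -1/3)
2. S is where the line through V parallel to FZ meets line PZ ⇒ S = (1/3, 0)
3. C is the intersection of line ZF and line PE ⇒ C = (0, 1/3)
4. B is where the line through P parallel to CV meets line SC ⇒ B = (2/3, -1/3)
B = S + t·(C−S) with t = -1, so SB:BC = t:(1−t) = -1:2

SB:BC = -1/2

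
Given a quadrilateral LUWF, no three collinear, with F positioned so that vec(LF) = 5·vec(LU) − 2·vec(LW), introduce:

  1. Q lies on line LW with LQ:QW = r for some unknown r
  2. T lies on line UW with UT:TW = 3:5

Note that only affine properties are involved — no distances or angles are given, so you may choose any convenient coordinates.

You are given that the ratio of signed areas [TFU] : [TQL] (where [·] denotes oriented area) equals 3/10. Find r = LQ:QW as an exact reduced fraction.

r = -4/5

Choose coordinates L = (0, 0), U = (1, 0), W = (0, 1), F = (5, -2).
1. With LQ:QW = r, write λ = r/(r+1) so Q = L + λ·(W−L); Q is affine-linear in λ
2. T lies on line UW with UT:TW = 3:5 ⇒ T = (5/8, 3/8)
Every point depending on Q is an affine combination of Q and λ-independent points, so each such coordinate is linear in λ; the λ² term in each signed area is a multiple of (W−L)×(W−L) = 0, so 2·[TFU] and 2·[TQL] are each linear in λ. Evaluating at λ=0 and λ=1:
  2·[TFU] = -3/4,   2·[TQL] = 5/8·λ
So [TFU]:[TQL] = (-3/4) / (5/8·λ). Setting this equal to 3/10:
  -3/4 = 3/10·(5/8·λ)  ⇒  λ = -4
Then r = λ/(1−λ) = (-4)/(5) = -4/5. Check: with r = -4/5, Q = (0, -4) and [TFU]:[TQL] = 3/10 as required.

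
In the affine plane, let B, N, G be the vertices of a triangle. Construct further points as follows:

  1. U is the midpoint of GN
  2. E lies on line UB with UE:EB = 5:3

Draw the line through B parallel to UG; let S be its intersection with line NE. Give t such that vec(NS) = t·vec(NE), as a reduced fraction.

Assign B = (0, 0), N = (1, 0), G = (0, 1) — the answer is frame-independent, so this choice is without loss of generality.
1. U is the midpoint of GN ⇒ U = (1/2, 1/2)
2. E lies on line UB with UE:EB = 5:3 ⇒ E = (3/16, 3/16)
through B parallel to UG: direction (-1/2, 1/2); meets NE at S = (-3/10, 3/10)
S = N + t·(E−N) with t = 8/5

t = 8/5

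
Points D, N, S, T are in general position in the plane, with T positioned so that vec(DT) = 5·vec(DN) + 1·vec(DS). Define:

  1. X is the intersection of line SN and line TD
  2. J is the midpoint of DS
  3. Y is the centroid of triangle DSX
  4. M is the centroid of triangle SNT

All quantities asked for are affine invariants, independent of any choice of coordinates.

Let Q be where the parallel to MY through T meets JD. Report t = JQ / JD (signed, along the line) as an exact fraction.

t = 19/31

Work in coordinates with D = (0, 0), N = (1, 0), S = (0, 1), T = (5, 1).
1. X is the intersection of line SN and line TD ⇒ X = (5/6, 1/6)
2. J is the midpoint of DS ⇒ J = (0, 1/2)
3. Y is the centroid of triangle DSX ⇒ Y = (5/18, 7/18)
4. M is the centroid of triangle SNT ⇒ M = (2, 2/3)
through T parallel to MY: direction (-31/18, -5/18); meets JD at Q = (0, 6/31)
Q = J + t·(D−J) with t = 19/31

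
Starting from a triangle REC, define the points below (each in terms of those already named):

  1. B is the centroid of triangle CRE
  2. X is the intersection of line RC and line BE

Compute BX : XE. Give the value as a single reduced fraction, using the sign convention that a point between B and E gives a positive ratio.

Choose coordinates R = (0, 0), E = (1, 0), C = (0, 1).
1. B is the centroid of triangle CRE ⇒ B = (1/3, 1/3)
2. X is the intersection of line RC and line BE ⇒ X = (0, 1/2)
X = B + t·(E−B) with t = -1/2, so BX:XE = t:(1−t) = -1/2:3/2

BX:XE = -1/3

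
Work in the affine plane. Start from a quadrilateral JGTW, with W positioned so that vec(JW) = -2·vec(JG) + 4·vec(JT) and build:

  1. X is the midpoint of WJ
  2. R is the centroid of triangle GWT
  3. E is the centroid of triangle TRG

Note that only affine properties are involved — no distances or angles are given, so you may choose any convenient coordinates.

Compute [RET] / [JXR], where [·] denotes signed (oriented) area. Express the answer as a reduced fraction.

Set J = (0, 0), G = (1, 0), T = (0, 1), W = (-2, 4); any affine frame gives the same invariant.
1. X is the midpoint of WJ ⇒ X = (-1, 2)
2. R is the centroid of triangle GWT ⇒ R = (-1/3, 5/3)
3. E is the centroid of triangle TRG ⇒ E = (2/9, 8/9)
2·[RET] = -1/9, 2·[JXR] = -1
[RET]:[JXR] = -1/9:-1 = 1/9

[RET]:[JXR] = 1/9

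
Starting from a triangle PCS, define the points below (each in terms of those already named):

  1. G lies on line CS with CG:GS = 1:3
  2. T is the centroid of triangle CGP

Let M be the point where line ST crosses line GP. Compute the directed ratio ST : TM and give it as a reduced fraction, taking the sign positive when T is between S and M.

ST:TM = -10

Set P = (0, 0), C = (1, 0), S = (0, 1); any affine frame gives the same invariant.
1. G lies on line CS with CG:GS = 1:3 ⇒ G = (3/4, 1/4)
2. T is the centroid of triangle CGP ⇒ T = (7/12, 1/12)
line ST meets GP at M = (21/40, 7/40)
T = S + t·(M−S) with t = 10/9, so ST:TM = 10/9:-1/9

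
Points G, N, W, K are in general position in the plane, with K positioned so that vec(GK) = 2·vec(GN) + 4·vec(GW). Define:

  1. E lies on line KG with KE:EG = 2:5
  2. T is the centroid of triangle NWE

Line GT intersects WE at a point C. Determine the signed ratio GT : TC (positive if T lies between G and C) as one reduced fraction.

Work in coordinates with G = (0, 0), N = (1, 0), W = (0, 1), K = (2, 4).
1. E lies on line KG with KE:EG = 2:5 ⇒ E = (10/7, 20/7)
2. T is the centroid of triangle NWE ⇒ T = (17/21, 9/7)
line GT meets WE at C = (170/49, 270/49)
T = G + t·(C−G) with t = 7/30, so GT:TC = 7/30:23/30

GT:TC = 7/23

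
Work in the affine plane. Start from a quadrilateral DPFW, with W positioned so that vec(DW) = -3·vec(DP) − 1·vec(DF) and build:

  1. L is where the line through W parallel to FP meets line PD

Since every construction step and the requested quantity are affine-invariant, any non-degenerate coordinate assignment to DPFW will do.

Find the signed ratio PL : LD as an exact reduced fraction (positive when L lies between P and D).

PL:LD = -5/4

Assign D = (0, 0), P = (1, 0), F = (0, 1), W = (-3, -1) — the answer is frame-independent, so this choice is without loss of generality.
1. L is where the line through W parallel to FP meets line PD ⇒ L = (-4, 0)
L = P + t·(D−P) with t = 5, so PL:LD = t:(1−t) = 5:-4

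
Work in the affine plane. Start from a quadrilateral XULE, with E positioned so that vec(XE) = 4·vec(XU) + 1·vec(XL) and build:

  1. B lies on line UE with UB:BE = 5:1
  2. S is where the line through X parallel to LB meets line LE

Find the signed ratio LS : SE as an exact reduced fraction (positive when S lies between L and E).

Choose coordinates X = (0, 0), U = (1, 0), L = (0, 1), E = (4, 1).
1. B lies on line UE with UB:BE = 5:1 ⇒ B = (7/2, 5/6)
2. S is where the line through X parallel to LB meets line LE ⇒ S = (-21, 1)
S = L + t·(E−L) with t = -21/4, so LS:SE = t:(1−t) = -21/4:25/4

LS:SE = -21/25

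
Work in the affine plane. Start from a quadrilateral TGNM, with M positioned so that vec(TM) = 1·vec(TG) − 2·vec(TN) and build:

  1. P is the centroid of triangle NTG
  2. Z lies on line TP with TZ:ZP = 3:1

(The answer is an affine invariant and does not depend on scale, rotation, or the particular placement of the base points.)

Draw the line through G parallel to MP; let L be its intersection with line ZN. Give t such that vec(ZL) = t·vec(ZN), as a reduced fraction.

t = -19

Set T = (0, 0), G = (1, 0), N = (0, 1), M = (1, -2); any affine frame gives the same invariant.
1. P is the centroid of triangle NTG ⇒ P = (1/3, 1/3)
2. Z lies on line TP with TZ:ZP = 3:1 ⇒ Z = (1/4, 1/4)
through G parallel to MP: direction (-2/3, 7/3); meets ZN at L = (5, -14)
L = Z + t·(N−Z) with t = -19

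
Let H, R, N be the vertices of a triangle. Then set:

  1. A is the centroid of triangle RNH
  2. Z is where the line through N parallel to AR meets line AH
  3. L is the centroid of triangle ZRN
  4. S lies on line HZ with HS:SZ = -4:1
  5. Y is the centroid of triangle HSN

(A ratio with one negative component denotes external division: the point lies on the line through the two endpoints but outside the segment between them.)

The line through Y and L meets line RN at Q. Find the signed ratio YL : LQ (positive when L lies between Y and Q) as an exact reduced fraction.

Choose coordinates H = (0, 0), R = (1, 0), N = (0, 1).
1. A is the centroid of triangle RNH ⇒ A = (1/3, 1/3)
2. Z is where the line through N parallel to AR meets line AH ⇒ Z = (2/3, 2/3)
3. L is the centroid of triangle ZRN ⇒ L = (5/9, 5/9)
4. S lies on line HZ with HS:SZ = -4:1 ⇒ S = (8/9, 8/9)
5. Y is the centroid of triangle HSN ⇒ Y = (8/27, 17/27)
line YL meets RN at Q = (2/5, 3/5)
L = Y + t·(Q−Y) with t = 5/2, so YL:LQ = 5/2:-3/2

YL:LQ = -5/3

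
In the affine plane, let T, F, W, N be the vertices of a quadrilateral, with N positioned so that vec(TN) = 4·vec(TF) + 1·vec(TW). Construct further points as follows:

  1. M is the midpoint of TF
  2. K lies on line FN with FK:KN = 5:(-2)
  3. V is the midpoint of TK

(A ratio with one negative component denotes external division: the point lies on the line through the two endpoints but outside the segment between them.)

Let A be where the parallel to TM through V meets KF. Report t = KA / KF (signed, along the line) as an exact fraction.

Set T = (0, 0), F = (1, 0), W = (0, 1), N = (4, 1); any affine frame gives the same invariant.
1. M is the midpoint of TF ⇒ M = (1/2, 0)
2. K lies on line FN with FK:KN = 5:(-2) ⇒ K = (6, 5/3)
3. V is the midpoint of TK ⇒ V = (3, 5/6)
through V parallel to TM: direction (1/2, 0); meets KF at A = (7/2, 5/6)
A = K + t·(F−K) with t = 1/2

t = 1/2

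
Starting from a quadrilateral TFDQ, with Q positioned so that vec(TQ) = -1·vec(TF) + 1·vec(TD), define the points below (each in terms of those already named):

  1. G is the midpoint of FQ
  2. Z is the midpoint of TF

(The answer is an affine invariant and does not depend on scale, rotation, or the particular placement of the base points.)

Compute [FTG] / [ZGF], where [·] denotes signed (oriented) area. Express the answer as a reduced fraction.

[FTG]:[ZGF] = 2

Choose coordinates T = (0, 0), F = (1, 0), D = (0, 1), Q = (-1, 1).
1. G is the midpoint of FQ ⇒ G = (0, 1/2)
2. Z is the midpoint of TF ⇒ Z = (1/2, 0)
2·[FTG] = -1/2, 2·[ZGF] = -1/4
[FTG]:[ZGF] = -1/2:-1/4 = 2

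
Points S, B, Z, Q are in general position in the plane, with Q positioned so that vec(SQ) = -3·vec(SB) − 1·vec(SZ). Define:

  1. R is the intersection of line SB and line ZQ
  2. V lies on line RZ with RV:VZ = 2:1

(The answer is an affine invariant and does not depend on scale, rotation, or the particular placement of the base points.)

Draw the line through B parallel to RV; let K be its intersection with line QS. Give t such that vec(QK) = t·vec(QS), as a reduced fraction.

t = 5/3

Assign S = (0, 0), B = (1, 0), Z = (0, 1), Q = (-3, -1) — the answer is frame-independent, so this choice is without loss of generality.
1. R is the intersection of line SB and line ZQ ⇒ R = (-3/2, 0)
2. V lies on line RZ with RV:VZ = 2:1 ⇒ V = (-1/2, 2/3)
through B parallel to RV: direction (1, 2/3); meets QS at K = (2, 2/3)
K = Q + t·(S−Q) with t = 5/3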